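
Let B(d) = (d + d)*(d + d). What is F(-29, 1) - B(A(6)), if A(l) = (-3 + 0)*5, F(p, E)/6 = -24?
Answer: -1044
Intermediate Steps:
F(p, E) = -144 (F(p, E) = 6*(-24) = -144)
A(l) = -15 (A(l) = -3*5 = -15)
B(d) = 4*d**2 (B(d) = (2*d)*(2*d) = 4*d**2)
F(-29, 1) - B(A(6)) = -144 - 4*(-15)**2 = -144 - 4*225 = -144 - 1*900 = -144 - 900 = -1044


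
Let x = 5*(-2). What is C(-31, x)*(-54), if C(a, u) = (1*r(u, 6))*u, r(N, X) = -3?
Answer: -1620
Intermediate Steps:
x = -10
C(a, u) = -3*u (C(a, u) = (1*(-3))*u = -3*u)
C(-31, x)*(-54) = -3*(-10)*(-54) = 30*(-54) = -1620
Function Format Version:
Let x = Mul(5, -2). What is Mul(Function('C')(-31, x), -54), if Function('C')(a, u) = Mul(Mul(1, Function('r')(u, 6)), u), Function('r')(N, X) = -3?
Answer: -1620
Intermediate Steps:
x = -10
Function('C')(a, u) = Mul(-3, u) (Function('C')(a, u) = Mul(Mul(1, -3), u) = Mul(-3, u))
Mul(Function('C')(-31, x), -54) = Mul(Mul(-3, -10), -54) = Mul(30, -54) = -1620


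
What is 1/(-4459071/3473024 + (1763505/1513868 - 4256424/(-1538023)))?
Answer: 2021615842106310784/5354145645820668021 ≈ 0.37758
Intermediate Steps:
1/(-4459071/3473024 + (1763505/1513868 - 4256424/(-1538023))) = 1/(-4459071*1/3473024 + (1763505*(1/1513868) - 4256424*(-1/1538023))) = 1/(-4459071/3473024 + (1763505/1513868 + 4256424/1538023)) = 1/(-4459071/3473024 + 9155975338647/2328363802964) = 1/(5354145645820668021/2021615842106310784) = 2021615842106310784/5354145645820668021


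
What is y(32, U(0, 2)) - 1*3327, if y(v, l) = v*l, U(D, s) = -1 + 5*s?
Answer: -3039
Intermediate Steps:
y(v, l) = l*v
y(32, U(0, 2)) - 1*3327 = (-1 + 5*2)*32 - 1*3327 = (-1 + 10)*32 - 3327 = 9*32 - 3327 = 288 - 3327 = -3039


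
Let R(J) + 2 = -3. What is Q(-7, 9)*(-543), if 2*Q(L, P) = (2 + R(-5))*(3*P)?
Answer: 43983/2 ≈ 21992.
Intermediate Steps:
R(J) = -5 (R(J) = -2 - 3 = -5)
Q(L, P) = -9*P/2 (Q(L, P) = ((2 - 5)*(3*P))/2 = (-9*P)/2 = -9*P/2)
Q(-7, 9)*(-543) = -9/2*9*(-543) = -81/2*(-543) = 43983/2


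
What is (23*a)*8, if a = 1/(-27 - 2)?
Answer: -184/29 ≈ -6.3448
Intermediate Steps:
a = -1/29 (a = 1/(-29) = -1/29 ≈ -0.034483)
(23*a)*8 = (23*(-1/29))*8 = -23/29*8 = -184/29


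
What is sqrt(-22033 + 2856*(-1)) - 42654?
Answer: -42654 + I*sqrt(24889) ≈ -42654.0 + 157.76*I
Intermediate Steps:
sqrt(-22033 + 2856*(-1)) - 42654 = sqrt(-22033 - 2856) - 42654 = sqrt(-24889) - 42654 = I*sqrt(24889) - 42654 = -42654 + I*sqrt(24889)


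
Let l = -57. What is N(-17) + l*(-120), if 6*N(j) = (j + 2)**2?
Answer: 13755/2 ≈ 6877.5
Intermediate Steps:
N(j) = (2 + j)**2/6 (N(j) = (j + 2)**2/6 = (2 + j)**2/6)
N(-17) + l*(-120) = (2 - 17)**2/6 - 57*(-120) = (1/6)*(-15)**2 + 6840 = (1/6)*225 + 6840 = 75/2 + 6840 = 13755/2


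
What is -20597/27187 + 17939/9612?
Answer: 289729229/261321444 ≈ 1.1087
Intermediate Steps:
-20597/27187 + 17939/9612 = 289729229/261321444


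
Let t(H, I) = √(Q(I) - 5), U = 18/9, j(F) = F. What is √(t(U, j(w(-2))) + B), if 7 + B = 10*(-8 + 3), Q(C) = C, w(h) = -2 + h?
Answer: √(-57 + 3*I) ≈ 0.19861 + 7.5524*I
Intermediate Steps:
U = 2 (U = 18*(⅑) = 2)
t(H, I) = √(-5 + I) (t(H, I) = √(I - 5) = √(-5 + I))
B = -57 (B = -7 + 10*(-8 + 3) = -7 + 10*(-5) = -7 - 50 = -57)
√(t(U, j(w(-2))) + B) = √(√(-5 + (-2 - 2)) - 57) = √(√(-5 - 4) - 57) = √(√(-9) - 57) = √(3*I - 57) = √(-57 + 3*I)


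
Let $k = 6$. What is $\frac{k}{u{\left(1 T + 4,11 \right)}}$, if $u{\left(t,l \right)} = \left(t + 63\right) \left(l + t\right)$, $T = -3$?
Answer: $\frac{1}{128} \approx 0.0078125$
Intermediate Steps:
$u{\left(t,l \right)} = \left(63 + t\right) \left(l + t\right)$
$\frac{k}{u{\left(1 T + 4,11 \right)}} = \frac{6}{\left(1 \left(-3\right) + 4\right)^{2} + 63 \cdot 11 + 63 \left(1 \left(-3\right) + 4\right) + 11 \left(1 \left(-3\right) + 4\right)} = \frac{6}{\left(-3 + 4\right)^{2} + 693 + 63 \left(-3 + 4\right) + 11 \left(-3 + 4\right)} = \frac{6}{1^{2} + 693 + 63 \cdot 1 + 11 \cdot 1} = \frac{6}{1 + 693 + 63 + 11} = \frac{6}{768} = 6 \cdot \frac{1}{768} = \frac{1}{128}$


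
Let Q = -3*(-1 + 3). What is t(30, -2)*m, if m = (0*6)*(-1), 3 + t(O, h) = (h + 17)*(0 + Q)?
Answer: 0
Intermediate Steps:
Q = -6 (Q = -3*2 = -6)
t(O, h) = -105 - 6*h (t(O, h) = -3 + (h + 17)*(0 - 6) = -3 + (17 + h)*(-6) = -3 + (-102 - 6*h) = -105 - 6*h)
m = 0 (m = 0*(-1) = 0)
t(30, -2)*m = (-105 - 6*(-2))*0 = (-105 + 12)*0 = -93*0 = 0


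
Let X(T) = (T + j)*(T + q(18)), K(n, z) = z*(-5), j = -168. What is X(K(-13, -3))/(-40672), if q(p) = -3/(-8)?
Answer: 459/7936 ≈ 0.057838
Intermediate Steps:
q(p) = 3/8 (q(p) = -3*(-⅛) = 3/8)
K(n, z) = -5*z
X(T) = (-168 + T)*(3/8 + T) (X(T) = (T - 168)*(T + 3/8) = (-168 + T)*(3/8 + T))
X(K(-13, -3))/(-40672) = (-63 + (-5*(-3))² - (-6705)*(-3)/8)/(-40672) = (-63 + 15² - 1341/8*15)*(-1/40672) = (-63 + 225 - 20115/8)*(-1/40672) = -18819/8*(-1/40672) = 459/7936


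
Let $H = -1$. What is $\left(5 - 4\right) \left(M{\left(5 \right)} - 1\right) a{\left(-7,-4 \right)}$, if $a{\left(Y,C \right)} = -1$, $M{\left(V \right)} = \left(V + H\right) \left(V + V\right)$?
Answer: $-39$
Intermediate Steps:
$M{\left(V \right)} = 2 V \left(-1 + V\right)$ ($M{\left(V \right)} = \left(V - 1\right) \left(V + V\right) = \left(-1 + V\right) 2 V = 2 V \left(-1 + V\right)$)
$\left(5 - 4\right) \left(M{\left(5 \right)} - 1\right) a{\left(-7,-4 \right)} = \left(5 - 4\right) \left(2 \cdot 5 \left(-1 + 5\right) - 1\right) \left(-1\right) = 1 \left(2 \cdot 5 \cdot 4 - 1\right) \left(-1\right) = 1 \left(40 - 1\right) \left(-1\right) = 1 \cdot 39 \left(-1\right) = 39 \left(-1\right) = -39$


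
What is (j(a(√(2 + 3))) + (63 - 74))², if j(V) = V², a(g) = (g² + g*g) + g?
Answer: 10836 + 3760*√5 ≈ 19244.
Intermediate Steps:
a(g) = g + 2*g² (a(g) = (g² + g²) + g = 2*g² + g = g + 2*g²)
(j(a(√(2 + 3))) + (63 - 74))² = ((√(2 + 3)*(1 + 2*√(2 + 3)))² + (63 - 74))² = ((√5*(1 + 2*√5))² - 11)² = (5*(1 + 2*√5)² - 11)² = (-11 + 5*(1 + 2*√5)²)²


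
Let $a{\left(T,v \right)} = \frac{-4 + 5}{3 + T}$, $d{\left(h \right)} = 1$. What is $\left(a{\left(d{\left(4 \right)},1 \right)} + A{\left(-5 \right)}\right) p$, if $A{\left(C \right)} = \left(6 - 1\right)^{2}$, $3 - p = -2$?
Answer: $\frac{505}{4} \approx 126.25$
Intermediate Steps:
$p = 5$ ($p = 3 - -2 = 3 + 2 = 5$)
$a{\left(T,v \right)} = \frac{1}{3 + T}$ ($a{\left(T,v \right)} = 1 \frac{1}{3 + T} = \frac{1}{3 + T}$)
$A{\left(C \right)} = 25$ ($A{\left(C \right)} = 5^{2} = 25$)
$\left(a{\left(d{\left(4 \right)},1 \right)} + A{\left(-5 \right)}\right) p = \left(\frac{1}{3 + 1} + 25\right) 5 = \left(\frac{1}{4} + 25\right) 5 = \frac{101}{4} \cdot 5 = \frac{505}{4}$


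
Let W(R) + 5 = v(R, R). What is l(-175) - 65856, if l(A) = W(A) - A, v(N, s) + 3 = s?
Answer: -65864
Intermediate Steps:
v(N, s) = -3 + s
W(R) = -8 + R (W(R) = -5 + (-3 + R) = -8 + R)
l(A) = -8 (l(A) = (-8 + A) - A = -8)
l(-175) - 65856 = -8 - 65856 = -65864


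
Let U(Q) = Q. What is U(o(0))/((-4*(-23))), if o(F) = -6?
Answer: -3/46 ≈ -0.065217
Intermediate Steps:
U(o(0))/((-4*(-23))) = -6/((-4*(-23))) = -6/92 = -6*1/92 = -3/46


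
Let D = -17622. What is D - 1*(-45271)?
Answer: 27649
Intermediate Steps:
D - 1*(-45271) = -17622 - 1*(-45271) = -17622 + 45271 = 27649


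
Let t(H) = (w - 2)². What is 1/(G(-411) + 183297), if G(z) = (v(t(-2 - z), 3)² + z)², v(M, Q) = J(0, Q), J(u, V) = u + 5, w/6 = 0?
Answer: 1/332293 ≈ 3.0094e-6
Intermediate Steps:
w = 0 (w = 6*0 = 0)
t(H) = 4 (t(H) = (0 - 2)² = (-2)² = 4)
J(u, V) = 5 + u
v(M, Q) = 5 (v(M, Q) = 5 + 0 = 5)
G(z) = (25 + z)² (G(z) = (5² + z)² = (25 + z)²)
1/(G(-411) + 183297) = 1/((25 - 411)² + 183297) = 1/((-386)² + 183297) = 1/(148996 + 183297) = 1/332293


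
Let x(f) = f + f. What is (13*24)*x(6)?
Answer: 3744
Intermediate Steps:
x(f) = 2*f
(13*24)*x(6) = (13*24)*(2*6) = 312*12 = 3744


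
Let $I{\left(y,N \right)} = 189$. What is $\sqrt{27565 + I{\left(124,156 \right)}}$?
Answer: $\sqrt{27754} \approx 166.6$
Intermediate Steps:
$\sqrt{27565 + I{\left(124,156 \right)}} = \sqrt{27565 + 189} = \sqrt{27754}$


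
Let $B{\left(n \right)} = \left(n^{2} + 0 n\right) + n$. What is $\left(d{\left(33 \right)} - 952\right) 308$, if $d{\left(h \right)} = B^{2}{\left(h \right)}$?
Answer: $387443056$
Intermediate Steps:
$B{\left(n \right)} = n + n^{2}$ ($B{\left(n \right)} = \left(n^{2} + 0\right) + n = n^{2} + n = n + n^{2}$)
$d{\left(h \right)} = h^{2} \left(1 + h\right)^{2}$ ($d{\left(h \right)} = \left(h \left(1 + h\right)\right)^{2} = h^{2} \left(1 + h\right)^{2}$)
$\left(d{\left(33 \right)} - 952\right) 308 = \left(33^{2} \left(1 + 33\right)^{2} - 952\right) 308 = \left(1089 \cdot 34^{2} - 952\right) 308 = \left(1089 \cdot 1156 - 952\right) 308 = \left(1258884 - 952\right) 308 = 1257932 \cdot 308 = 387443056$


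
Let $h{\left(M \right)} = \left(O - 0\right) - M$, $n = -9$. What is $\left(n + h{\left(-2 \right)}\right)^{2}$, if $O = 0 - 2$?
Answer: $81$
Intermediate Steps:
$O = -2$
$h{\left(M \right)} = -2 - M$ ($h{\left(M \right)} = \left(-2 - 0\right) - M = \left(-2 + 0\right) - M = -2 - M$)
$\left(n + h{\left(-2 \right)}\right)^{2} = \left(-9 - 0\right)^{2} = \left(-9 + \left(-2 + 2\right)\right)^{2} = \left(-9 + 0\right)^{2} = \left(-9\right)^{2} = 81$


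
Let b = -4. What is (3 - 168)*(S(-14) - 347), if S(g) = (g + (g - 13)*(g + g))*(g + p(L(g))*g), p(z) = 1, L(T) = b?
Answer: 3485295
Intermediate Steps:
L(T) = -4
S(g) = 2*g*(g + 2*g*(-13 + g)) (S(g) = (g + (g - 13)*(g + g))*(g + 1*g) = (g + (-13 + g)*(2*g))*(g + g) = (g + 2*g*(-13 + g))*(2*g) = 2*g*(g + 2*g*(-13 + g)))
(3 - 168)*(S(-14) - 347) = (3 - 168)*((-14)²*(-50 + 4*(-14)) - 347) = -165*(196*(-50 - 56) - 347) = -165*(196*(-106) - 347) = -165*(-20776 - 347) = -165*(-21123) = 3485295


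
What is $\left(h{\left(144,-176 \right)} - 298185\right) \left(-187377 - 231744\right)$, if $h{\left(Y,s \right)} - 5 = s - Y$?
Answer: $125107618500$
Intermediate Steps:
$h{\left(Y,s \right)} = 5 + s - Y$ ($h{\left(Y,s \right)} = 5 - \left(Y - s\right) = 5 + s - Y$)
$\left(h{\left(144,-176 \right)} - 298185\right) \left(-187377 - 231744\right) = \left(\left(5 - 176 - 144\right) - 298185\right) \left(-187377 - 231744\right) = \left(\left(5 - 176 - 144\right) - 298185\right) \left(-419121\right) = \left(-315 - 298185\right) \left(-419121\right) = \left(-298500\right) \left(-419121\right) = 125107618500$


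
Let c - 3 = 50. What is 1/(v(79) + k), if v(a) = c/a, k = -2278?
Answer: -79/179909 ≈ -0.00043911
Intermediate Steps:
c = 53 (c = 3 + 50 = 53)
v(a) = 53/a
1/(v(79) + k) = 1/(53/79 - 2278) = 1/(-179909/79) = -79/179909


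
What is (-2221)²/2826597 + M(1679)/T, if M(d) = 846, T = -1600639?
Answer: 7893306384337/4524361395483 ≈ 1.7446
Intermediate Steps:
(-2221)²/2826597 + M(1679)/T = (-2221)²/2826597 + 846/(-1600639) = 4932841*(1/2826597) + 846*(-1/1600639) = 4932841/2826597 - 846/1600639 = 7893306384337/4524361395483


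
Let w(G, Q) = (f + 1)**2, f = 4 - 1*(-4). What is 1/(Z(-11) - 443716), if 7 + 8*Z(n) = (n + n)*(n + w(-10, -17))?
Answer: -8/3551275 ≈ -2.2527e-6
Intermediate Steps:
f = 8 (f = 4 + 4 = 8)
w(G, Q) = 81 (w(G, Q) = (8 + 1)**2 = 9**2 = 81)
Z(n) = -7/8 + n*(81 + n)/4 (Z(n) = -7/8 + ((n + n)*(n + 81))/8 = -7/8 + ((2*n)*(81 + n))/8 = -7/8 + (2*n*(81 + n))/8 = -7/8 + n*(81 + n)/4)
1/(Z(-11) - 443716) = 1/((-7/8 + (1/4)*(-11)**2 + (81/4)*(-11)) - 443716) = 1/((-7/8 + (1/4)*121 - 891/4) - 443716) = 1/((-7/8 + 121/4 - 891/4) - 443716) = 1/(-1547/8 - 443716) = 1/(-3551275/8) = -8/3551275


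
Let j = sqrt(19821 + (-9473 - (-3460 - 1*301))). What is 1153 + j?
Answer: 1153 + sqrt(14109) ≈ 1271.8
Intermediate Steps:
j = sqrt(14109) (j = sqrt(19821 + (-9473 - (-3460 - 301))) = sqrt(19821 + (-9473 - 1*(-3761))) = sqrt(19821 + (-9473 + 3761)) = sqrt(19821 - 5712) = sqrt(14109) ≈ 118.78)
1153 + j = 1153 + sqrt(14109)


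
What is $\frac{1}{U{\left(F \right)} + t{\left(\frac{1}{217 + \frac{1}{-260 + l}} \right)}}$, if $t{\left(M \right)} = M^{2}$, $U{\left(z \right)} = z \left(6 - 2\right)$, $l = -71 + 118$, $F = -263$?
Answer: $- \frac{2136288400}{2247375351431} \approx -0.00095057$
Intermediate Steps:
$l = 47$
$U{\left(z \right)} = 4 z$ ($U{\left(z \right)} = z 4 = 4 z$)
$\frac{1}{U{\left(F \right)} + t{\left(\frac{1}{217 + \frac{1}{-260 + l}} \right)}} = \frac{1}{4 \left(-263\right) + \left(\frac{1}{217 + \frac{1}{-260 + 47}}\right)^{2}} = \frac{1}{-1052 + \left(\frac{1}{217 + \frac{1}{-213}}\right)^{2}} = \frac{1}{-1052 + \left(\frac{1}{217 - \frac{1}{213}}\right)^{2}} = \frac{1}{-1052 + \left(\frac{1}{\frac{46220}{213}}\right)^{2}} = \frac{1}{-1052 + \left(\frac{213}{46220}\right)^{2}} = \frac{1}{-1052 + \frac{45369}{2136288400}} = \frac{1}{- \frac{2247375351431}{2136288400}} = - \frac{2136288400}{2247375351431}$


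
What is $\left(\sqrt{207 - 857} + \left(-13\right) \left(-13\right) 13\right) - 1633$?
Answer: $564 + 5 i \sqrt{26} \approx 564.0 + 25.495 i$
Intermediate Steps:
$\left(\sqrt{207 - 857} + \left(-13\right) \left(-13\right) 13\right) - 1633 = \left(\sqrt{-650} + 169 \cdot 13\right) - 1633 = \left(5 i \sqrt{26} + 2197\right) - 1633 = \left(2197 + 5 i \sqrt{26}\right) - 1633 = 564 + 5 i \sqrt{26}$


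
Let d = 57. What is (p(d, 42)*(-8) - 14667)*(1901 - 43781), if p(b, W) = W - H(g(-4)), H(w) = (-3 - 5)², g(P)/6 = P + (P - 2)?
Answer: 606883080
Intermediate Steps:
g(P) = -12 + 12*P (g(P) = 6*(P + (P - 2)) = 6*(P + (-2 + P)) = 6*(-2 + 2*P) = -12 + 12*P)
H(w) = 64 (H(w) = (-8)² = 64)
p(b, W) = -64 + W (p(b, W) = W - 1*64 = W - 64 = -64 + W)
(p(d, 42)*(-8) - 14667)*(1901 - 43781) = ((-64 + 42)*(-8) - 14667)*(1901 - 43781) = (-22*(-8) - 14667)*(-41880) = (176 - 14667)*(-41880) = -14491*(-41880) = 606883080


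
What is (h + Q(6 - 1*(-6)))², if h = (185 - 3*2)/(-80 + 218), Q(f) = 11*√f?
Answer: 27683929/19044 + 3938*√3/69 ≈ 1552.5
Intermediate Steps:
h = 179/138 (h = (185 - 6)/138 = 179*(1/138) = 179/138 ≈ 1.2971)
(h + Q(6 - 1*(-6)))² = (179/138 + 11*√(6 - 1*(-6)))² = (179/138 + 11*√(6 + 6))² = (179/138 + 11*√12)² = (179/138 + 11*(2*√3))² = (179/138 + 22*√3)²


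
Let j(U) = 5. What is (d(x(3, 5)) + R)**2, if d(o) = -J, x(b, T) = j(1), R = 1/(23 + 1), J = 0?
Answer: 1/576 ≈ 0.0017361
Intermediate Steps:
R = 1/24 ≈ 0.041667
x(b, T) = 5
d(o) = 0 (d(o) = -1*0 = 0)
(d(x(3, 5)) + R)**2 = (0 + 1/24)**2 = (1/24)**2 = 1/576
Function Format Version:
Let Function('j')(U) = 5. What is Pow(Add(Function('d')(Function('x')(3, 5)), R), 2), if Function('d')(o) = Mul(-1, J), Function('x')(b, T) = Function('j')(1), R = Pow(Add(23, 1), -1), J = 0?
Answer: Rational(1, 576) ≈ 0.0017361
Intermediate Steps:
R = Rational(1, 24) (R = Pow(24, -1) = Rational(1, 24) ≈ 0.041667)
Function('x')(b, T) = 5
Function('d')(o) = 0 (Function('d')(o) = Mul(-1, 0) = 0)
Pow(Add(Function('d')(Function('x')(3, 5)), R), 2) = Pow(Add(0, Rational(1, 24)), 2) = Pow(Rational(1, 24), 2) = Rational(1, 576)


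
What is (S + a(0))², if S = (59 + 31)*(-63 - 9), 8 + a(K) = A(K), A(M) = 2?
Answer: 42068196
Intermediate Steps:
a(K) = -6 (a(K) = -8 + 2 = -6)
S = -6480 (S = 90*(-72) = -6480)
(S + a(0))² = (-6480 - 6)² = (-6486)² = 42068196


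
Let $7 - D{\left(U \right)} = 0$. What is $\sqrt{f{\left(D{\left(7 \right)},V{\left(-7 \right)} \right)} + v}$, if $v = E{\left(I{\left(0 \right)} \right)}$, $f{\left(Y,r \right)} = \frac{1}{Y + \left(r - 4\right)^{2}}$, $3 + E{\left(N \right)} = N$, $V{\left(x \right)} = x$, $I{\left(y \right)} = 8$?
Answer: $\frac{\sqrt{1282}}{16} \approx 2.2378$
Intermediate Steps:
$D{\left(U \right)} = 7$ ($D{\left(U \right)} = 7 - 0 = 7 + 0 = 7$)
$E{\left(N \right)} = -3 + N$
$f{\left(Y,r \right)} = \frac{1}{Y + \left(-4 + r\right)^{2}}$
$v = 5$ ($v = -3 + 8 = 5$)
$\sqrt{f{\left(D{\left(7 \right)},V{\left(-7 \right)} \right)} + v} = \sqrt{\frac{1}{7 + \left(-4 - 7\right)^{2}} + 5} = \sqrt{\frac{1}{7 + \left(-11\right)^{2}} + 5} = \sqrt{\frac{1}{7 + 121} + 5} = \sqrt{\frac{1}{128} + 5} = \sqrt{\frac{641}{128}} = \frac{\sqrt{1282}}{16}$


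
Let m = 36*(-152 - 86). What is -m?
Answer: 8568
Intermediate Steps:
m = -8568 (m = 36*(-238) = -8568)
-m = -1*(-8568) = 8568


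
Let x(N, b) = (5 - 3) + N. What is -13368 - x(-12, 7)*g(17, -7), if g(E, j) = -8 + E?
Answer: -13278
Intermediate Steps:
x(N, b) = 2 + N
-13368 - x(-12, 7)*g(17, -7) = -13368 - (2 - 12)*(-8 + 17) = -13368 - (-10)*9 = -13368 - 1*(-90) = -13368 + 90 = -13278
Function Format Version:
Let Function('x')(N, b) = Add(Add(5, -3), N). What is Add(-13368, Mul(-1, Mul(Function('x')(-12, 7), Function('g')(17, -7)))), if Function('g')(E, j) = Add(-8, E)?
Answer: -13278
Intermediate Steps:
Function('x')(N, b) = Add(2, N)
Add(-13368, Mul(-1, Mul(Function('x')(-12, 7), Function('g')(17, -7)))) = Add(-13368, Mul(-1, Mul(Add(2, -12), Add(-8, 17)))) = Add(-13368, Mul(-1, Mul(-10, 9))) = Add(-13368, Mul(-1, -90)) = Add(-13368, 90) = -13278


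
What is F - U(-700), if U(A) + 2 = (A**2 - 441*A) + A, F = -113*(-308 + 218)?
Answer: -787828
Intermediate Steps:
F = 10170 (F = -113*(-90) = 10170)
U(A) = -2 + A**2 - 440*A (U(A) = -2 + ((A**2 - 441*A) + A) = -2 + (A**2 - 440*A) = -2 + A**2 - 440*A)
F - U(-700) = 10170 - (-2 + (-700)**2 - 440*(-700)) = 10170 - (-2 + 490000 + 308000) = 10170 - 1*797998 = 10170 - 797998 = -787828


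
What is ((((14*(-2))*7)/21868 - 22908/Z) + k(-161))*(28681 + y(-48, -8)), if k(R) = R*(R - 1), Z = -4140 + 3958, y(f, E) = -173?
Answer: 53099535581572/71071 ≈ 7.4713e+8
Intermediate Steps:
Z = -182
k(R) = R*(-1 + R)
((((14*(-2))*7)/21868 - 22908/Z) + k(-161))*(28681 + y(-48, -8)) = ((((14*(-2))*7)/21868 - 22908/(-182)) - 161*(-1 - 161))*(28681 - 173) = ((-28*7*(1/21868) - 22908*(-1/182)) - 161*(-162))*28508 = ((-196*1/21868 + 11454/91) + 26082)*28508 = ((-7/781 + 11454/91) + 26082)*28508 = (8944937/71071 + 26082)*28508 = (1862618759/71071)*28508 = 53099535581572/71071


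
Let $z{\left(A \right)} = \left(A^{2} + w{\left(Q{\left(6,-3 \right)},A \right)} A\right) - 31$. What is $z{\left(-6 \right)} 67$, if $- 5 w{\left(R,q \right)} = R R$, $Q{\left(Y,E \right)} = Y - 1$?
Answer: $2345$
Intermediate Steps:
$Q{\left(Y,E \right)} = -1 + Y$ ($Q{\left(Y,E \right)} = Y - 1 = -1 + Y$)
$w{\left(R,q \right)} = - \frac{R^{2}}{5}$ ($w{\left(R,q \right)} = - \frac{R R}{5} = - \frac{R^{2}}{5}$)
$z{\left(A \right)} = -31 + A^{2} - 5 A$ ($z{\left(A \right)} = \left(A^{2} + - \frac{\left(-1 + 6\right)^{2}}{5} A\right) - 31 = \left(A^{2} + - \frac{5^{2}}{5} A\right) - 31 = \left(A^{2} + \left(- \frac{1}{5}\right) 25 A\right) - 31 = \left(A^{2} - 5 A\right) - 31 = -31 + A^{2} - 5 A$)
$z{\left(-6 \right)} 67 = \left(-31 + \left(-6\right)^{2} - -30\right) 67 = \left(-31 + 36 + 30\right) 67 = 35 \cdot 67 = 2345$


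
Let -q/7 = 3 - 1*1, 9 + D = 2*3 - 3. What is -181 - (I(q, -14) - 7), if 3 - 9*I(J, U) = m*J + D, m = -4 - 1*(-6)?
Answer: -1603/9 ≈ -178.11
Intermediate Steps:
m = 2 (m = -4 + 6 = 2)
D = -6 (D = -9 + (2*3 - 3) = -9 + (6 - 3) = -9 + 3 = -6)
q = -14 (q = -7*(3 - 1*1) = -7*(3 - 1) = -7*2 = -14)
I(J, U) = 1 - 2*J/9 (I(J, U) = 1/3 - (2*J - 6)/9 = 1/3 - (-6 + 2*J)/9 = 1/3 + (2/3 - 2*J/9) = 1 - 2*J/9)
-181 - (I(q, -14) - 7) = -181 - ((1 - 2/9*(-14)) - 7) = -181 - ((1 + 28/9) - 7) = -181 - (37/9 - 7) = -181 - 1*(-26/9) = -181 + 26/9 = -1603/9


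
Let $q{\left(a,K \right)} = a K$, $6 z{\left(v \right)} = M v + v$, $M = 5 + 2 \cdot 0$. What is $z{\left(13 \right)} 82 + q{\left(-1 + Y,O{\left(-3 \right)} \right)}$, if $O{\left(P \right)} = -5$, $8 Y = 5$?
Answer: $\frac{8543}{8} \approx 1067.9$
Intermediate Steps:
$M = 5$ ($M = 5 + 0 = 5$)
$Y = \frac{5}{8}$ ($Y = \frac{1}{8} \cdot 5 = \frac{5}{8} \approx 0.625$)
$z{\left(v \right)} = v$ ($z{\left(v \right)} = \frac{5 v + v}{6} = \frac{6 v}{6} = v$)
$q{\left(a,K \right)} = K a$
$z{\left(13 \right)} 82 + q{\left(-1 + Y,O{\left(-3 \right)} \right)} = 13 \cdot 82 - 5 \left(-1 + \frac{5}{8}\right) = 1066 - - \frac{15}{8} = 1066 + \frac{15}{8} = \frac{8543}{8}$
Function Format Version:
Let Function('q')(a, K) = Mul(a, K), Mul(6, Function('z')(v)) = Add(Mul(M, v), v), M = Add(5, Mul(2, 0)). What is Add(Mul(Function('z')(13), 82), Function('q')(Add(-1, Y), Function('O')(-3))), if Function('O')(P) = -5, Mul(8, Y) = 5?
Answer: Rational(8543, 8) ≈ 1067.9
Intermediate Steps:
M = 5 (M = Add(5, 0) = 5)
Y = Rational(5, 8) (Y = Mul(Rational(1, 8), 5) = Rational(5, 8) ≈ 0.62500)
Function('z')(v) = v (Function('z')(v) = Mul(Rational(1, 6), Add(Mul(5, v), v)) = Mul(Rational(1, 6), Mul(6, v)) = v)
Function('q')(a, K) = Mul(K, a)
Add(Mul(Function('z')(13), 82), Function('q')(Add(-1, Y), Function('O')(-3))) = Add(Mul(13, 82), Mul(-5, Add(-1, Rational(5, 8)))) = Add(1066, Mul(-5, Rational(-3, 8))) = Add(1066, Rational(15, 8)) = Rational(8543, 8)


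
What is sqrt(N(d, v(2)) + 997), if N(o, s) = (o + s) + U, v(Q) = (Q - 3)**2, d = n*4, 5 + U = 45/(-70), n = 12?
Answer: sqrt(203910)/14 ≈ 32.255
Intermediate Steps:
U = -79/14 (U = -5 + 45/(-70) = -5 + 45*(-1/70) = -5 - 9/14 = -79/14 ≈ -5.6429)
d = 48 (d = 12*4 = 48)
v(Q) = (-3 + Q)**2
N(o, s) = -79/14 + o + s (N(o, s) = (o + s) - 79/14 = -79/14 + o + s)
sqrt(N(d, v(2)) + 997) = sqrt((-79/14 + 48 + (-3 + 2)**2) + 997) = sqrt((-79/14 + 48 + (-1)**2) + 997) = sqrt((-79/14 + 48 + 1) + 997) = sqrt(607/14 + 997) = sqrt(14565/14) = sqrt(203910)/14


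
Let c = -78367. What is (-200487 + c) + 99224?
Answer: -179630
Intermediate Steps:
(-200487 + c) + 99224 = (-200487 - 78367) + 99224 = -278854 + 99224 = -179630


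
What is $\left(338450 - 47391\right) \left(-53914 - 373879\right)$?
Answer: $-124513002787$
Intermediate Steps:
$\left(338450 - 47391\right) \left(-53914 - 373879\right) = 291059 \left(-427793\right) = -124513002787$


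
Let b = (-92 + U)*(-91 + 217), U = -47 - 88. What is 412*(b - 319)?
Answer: -11915452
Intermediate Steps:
U = -135
b = -28602 (b = (-92 - 135)*(-91 + 217) = -227*126 = -28602)
412*(b - 319) = 412*(-28602 - 319) = 412*(-28921) = -11915452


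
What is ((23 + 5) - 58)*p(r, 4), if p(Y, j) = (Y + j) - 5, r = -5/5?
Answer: 60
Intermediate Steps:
r = -1 (r = -5*⅕ = -1)
p(Y, j) = -5 + Y + j
((23 + 5) - 58)*p(r, 4) = ((23 + 5) - 58)*(-5 - 1 + 4) = (28 - 58)*(-2) = -30*(-2) = 60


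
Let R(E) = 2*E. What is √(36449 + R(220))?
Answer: √36889 ≈ 192.07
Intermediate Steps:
√(36449 + R(220)) = √(36449 + 2*220) = √(36449 + 440) = √36889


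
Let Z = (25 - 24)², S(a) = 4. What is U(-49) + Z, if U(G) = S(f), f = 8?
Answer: 5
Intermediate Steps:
U(G) = 4
Z = 1 (Z = 1² = 1)
U(-49) + Z = 4 + 1 = 5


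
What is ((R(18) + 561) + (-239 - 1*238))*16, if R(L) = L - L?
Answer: 1344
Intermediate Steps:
R(L) = 0
((R(18) + 561) + (-239 - 1*238))*16 = ((0 + 561) + (-239 - 1*238))*16 = (561 + (-239 - 238))*16 = (561 - 477)*16 = 84*16 = 1344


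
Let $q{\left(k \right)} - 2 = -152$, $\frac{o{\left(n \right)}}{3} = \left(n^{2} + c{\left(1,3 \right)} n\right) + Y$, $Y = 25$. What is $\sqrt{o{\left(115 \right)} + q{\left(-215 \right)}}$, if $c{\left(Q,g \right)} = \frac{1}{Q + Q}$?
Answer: $\frac{\sqrt{159090}}{2} \approx 199.43$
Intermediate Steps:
$c{\left(Q,g \right)} = \frac{1}{2 Q}$
$o{\left(n \right)} = 75 + 3 n^{2} + \frac{3 n}{2}$ ($o{\left(n \right)} = 3 \left(\left(n^{2} + \frac{1}{2 \cdot 1} n\right) + 25\right) = 3 \left(\left(n^{2} + \frac{1}{2} \cdot 1 n\right) + 25\right) = 3 \left(\left(n^{2} + \frac{n}{2}\right) + 25\right) = 3 \left(25 + n^{2} + \frac{n}{2}\right) = 75 + 3 n^{2} + \frac{3 n}{2}$)
$q{\left(k \right)} = -150$ ($q{\left(k \right)} = 2 - 152 = -150$)
$\sqrt{o{\left(115 \right)} + q{\left(-215 \right)}} = \sqrt{\left(75 + 3 \cdot 115^{2} + \frac{3}{2} \cdot 115\right) - 150} = \sqrt{\left(75 + 3 \cdot 13225 + \frac{345}{2}\right) - 150} = \sqrt{\left(75 + 39675 + \frac{345}{2}\right) - 150} = \sqrt{\frac{79845}{2} - 150} = \sqrt{\frac{79545}{2}} = \frac{\sqrt{159090}}{2}$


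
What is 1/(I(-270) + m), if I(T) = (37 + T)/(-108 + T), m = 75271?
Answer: 378/28452671 ≈ 1.3285e-5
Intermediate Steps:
I(T) = (37 + T)/(-108 + T)
1/(I(-270) + m) = 1/((37 - 270)/(-108 - 270) + 75271) = 1/(-233/(-378) + 75271) = 1/(-1/378*(-233) + 75271) = 1/(233/378 + 75271) = 1/(28452671/378) = 378/28452671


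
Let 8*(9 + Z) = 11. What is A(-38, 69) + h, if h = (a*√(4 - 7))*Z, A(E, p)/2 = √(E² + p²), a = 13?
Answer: 2*√6205 - 793*I*√3/8 ≈ 157.54 - 171.69*I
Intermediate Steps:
A(E, p) = 2*√(E² + p²)
Z = -61/8 (Z = -9 + (⅛)*11 = -9 + 11/8 = -61/8 ≈ -7.6250)
h = -793*I*√3/8 (h = (13*√(4 - 7))*(-61/8) = (13*√(-3))*(-61/8) = (13*(I*√3))*(-61/8) = (13*I*√3)*(-61/8) = -793*I*√3/8 ≈ -171.69*I)
A(-38, 69) + h = 2*√((-38)² + 69²) - 793*I*√3/8 = 2*√(1444 + 4761) - 793*I*√3/8 = 2*√6205 - 793*I*√3/8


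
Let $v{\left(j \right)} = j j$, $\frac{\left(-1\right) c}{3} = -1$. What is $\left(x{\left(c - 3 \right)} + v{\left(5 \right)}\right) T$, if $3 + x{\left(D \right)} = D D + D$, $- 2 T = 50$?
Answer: $-550$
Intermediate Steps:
$T = -25$ ($T = \left(- \frac{1}{2}\right) 50 = -25$)
$c = 3$ ($c = \left(-3\right) \left(-1\right) = 3$)
$v{\left(j \right)} = j^{2}$
$x{\left(D \right)} = -3 + D + D^{2}$ ($x{\left(D \right)} = -3 + \left(D D + D\right) = -3 + \left(D^{2} + D\right) = -3 + \left(D + D^{2}\right) = -3 + D + D^{2}$)
$\left(x{\left(c - 3 \right)} + v{\left(5 \right)}\right) T = \left(\left(-3 + \left(3 - 3\right) + \left(3 - 3\right)^{2}\right) + 5^{2}\right) \left(-25\right) = \left(\left(-3 + 0 + 0^{2}\right) + 25\right) \left(-25\right) = \left(\left(-3 + 0 + 0\right) + 25\right) \left(-25\right) = \left(-3 + 25\right) \left(-25\right) = 22 \left(-25\right) = -550$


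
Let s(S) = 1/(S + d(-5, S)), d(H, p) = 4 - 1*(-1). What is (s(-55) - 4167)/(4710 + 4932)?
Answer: -208351/482100 ≈ -0.43217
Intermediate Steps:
d(H, p) = 5 (d(H, p) = 4 + 1 = 5)
s(S) = 1/(5 + S) (s(S) = 1/(S + 5) = 1/(5 + S))
(s(-55) - 4167)/(4710 + 4932) = (1/(5 - 55) - 4167)/(4710 + 4932) = (1/(-50) - 4167)/9642 = (-1/50 - 4167)*(1/9642) = -208351/50*1/9642 = -208351/482100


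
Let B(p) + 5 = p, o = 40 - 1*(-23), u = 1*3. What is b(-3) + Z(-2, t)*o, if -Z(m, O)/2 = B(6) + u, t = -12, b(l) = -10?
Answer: -514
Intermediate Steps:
u = 3
o = 63 (o = 40 + 23 = 63)
B(p) = -5 + p
Z(m, O) = -8 (Z(m, O) = -2*((-5 + 6) + 3) = -2*(1 + 3) = -2*4 = -8)
b(-3) + Z(-2, t)*o = -10 - 8*63 = -10 - 504 = -514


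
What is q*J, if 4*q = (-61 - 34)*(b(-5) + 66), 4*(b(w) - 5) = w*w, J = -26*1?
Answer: 381615/8 ≈ 47702.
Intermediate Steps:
J = -26
b(w) = 5 + w²/4 (b(w) = 5 + (w*w)/4 = 5 + w²/4)
q = -29355/16 (q = ((-61 - 34)*((5 + (¼)*(-5)²) + 66))/4 = (-95*((5 + (¼)*25) + 66))/4 = (-95*((5 + 25/4) + 66))/4 = (-95*(45/4 + 66))/4 = (-95*309/4)/4 = (¼)*(-29355/4) = -29355/16 ≈ -1834.7)
q*J = -29355/16*(-26) = 381615/8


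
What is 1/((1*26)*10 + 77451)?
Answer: 1/77711 ≈ 1.2868e-5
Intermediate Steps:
1/((1*26)*10 + 77451) = 1/(26*10 + 77451) = 1/(260 + 77451) = 1/77711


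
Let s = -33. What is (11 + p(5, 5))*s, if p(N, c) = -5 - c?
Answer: -33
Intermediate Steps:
(11 + p(5, 5))*s = (11 + (-5 - 1*5))*(-33) = (11 + (-5 - 5))*(-33) = (11 - 10)*(-33) = 1*(-33) = -33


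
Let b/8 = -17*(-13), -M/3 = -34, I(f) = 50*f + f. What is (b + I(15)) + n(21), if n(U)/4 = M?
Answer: 2941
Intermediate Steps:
I(f) = 51*f
M = 102 (M = -3*(-34) = 102)
n(U) = 408 (n(U) = 4*102 = 408)
b = 1768 (b = 8*(-17*(-13)) = 8*221 = 1768)
(b + I(15)) + n(21) = (1768 + 51*15) + 408 = (1768 + 765) + 408 = 2533 + 408 = 2941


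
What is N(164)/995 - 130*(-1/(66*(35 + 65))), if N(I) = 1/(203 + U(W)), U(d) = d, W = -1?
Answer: 261353/13265340 ≈ 0.019702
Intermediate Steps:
N(I) = 1/202 (N(I) = 1/(203 - 1) = 1/202)
N(164)/995 - 130*(-1/(66*(35 + 65))) = (1/202)/995 - 130*(-1/(66*(35 + 65))) = (1/202)*(1/995) - 130/(100*(-66)) = 1/200990 - 130/(-6600) = 1/200990 - 130*(-1/6600) = 1/200990 + 13/660 = 261353/13265340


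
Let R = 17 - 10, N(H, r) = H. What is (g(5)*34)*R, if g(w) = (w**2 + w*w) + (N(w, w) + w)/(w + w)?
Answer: 12138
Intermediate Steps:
R = 7
g(w) = 1 + 2*w**2 (g(w) = (w**2 + w*w) + (w + w)/(w + w) = (w**2 + w**2) + (2*w)/((2*w)) = 2*w**2 + (2*w)*(1/(2*w)) = 2*w**2 + 1 = 1 + 2*w**2)
(g(5)*34)*R = ((1 + 2*5**2)*34)*7 = ((1 + 2*25)*34)*7 = ((1 + 50)*34)*7 = (51*34)*7 = 1734*7 = 12138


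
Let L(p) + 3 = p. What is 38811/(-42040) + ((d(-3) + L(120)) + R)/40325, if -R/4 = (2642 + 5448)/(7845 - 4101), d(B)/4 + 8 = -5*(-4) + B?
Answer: -36480244637/39669154200 ≈ -0.91961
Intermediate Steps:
L(p) = -3 + p
d(B) = 48 + 4*B (d(B) = -32 + 4*(-5*(-4) + B) = -32 + 4*(20 + B) = -32 + (80 + 4*B) = 48 + 4*B)
R = -4045/468 (R = -4*(2642 + 5448)/(7845 - 4101) = -32360/3744 = -4*4045/1872 = -4045/468 ≈ -8.6432)
38811/(-42040) + ((d(-3) + L(120)) + R)/40325 = 38811/(-42040) + (((48 + 4*(-3)) + (-3 + 120)) - 4045/468)/40325 = 38811*(-1/42040) + (((48 - 12) + 117) - 4045/468)*(1/40325) = -38811/42040 + ((36 + 117) - 4045/468)*(1/40325) = -38811/42040 + (153 - 4045/468)*(1/40325) = -38811/42040 + (67559/468)*(1/40325) = -38811/42040 + 67559/18872100 = -36480244637/39669154200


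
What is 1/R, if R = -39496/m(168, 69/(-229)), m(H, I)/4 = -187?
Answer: 187/9874 ≈ 0.018939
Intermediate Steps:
m(H, I) = -748 (m(H, I) = 4*(-187) = -748)
R = 9874/187 (R = -39496/(-748) = -39496*(-1/748) = 9874/187 ≈ 52.802)
1/R = 1/(9874/187) = 187/9874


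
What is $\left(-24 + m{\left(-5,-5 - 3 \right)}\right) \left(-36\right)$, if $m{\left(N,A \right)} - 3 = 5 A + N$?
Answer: $2376$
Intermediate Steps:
$m{\left(N,A \right)} = 3 + N + 5 A$ ($m{\left(N,A \right)} = 3 + \left(5 A + N\right) = 3 + \left(N + 5 A\right) = 3 + N + 5 A$)
$\left(-24 + m{\left(-5,-5 - 3 \right)}\right) \left(-36\right) = \left(-24 + \left(3 - 5 + 5 \left(-5 - 3\right)\right)\right) \left(-36\right) = \left(-24 + \left(3 - 5 + 5 \left(-8\right)\right)\right) \left(-36\right) = \left(-24 - 42\right) \left(-36\right) = \left(-66\right) \left(-36\right) = 2376$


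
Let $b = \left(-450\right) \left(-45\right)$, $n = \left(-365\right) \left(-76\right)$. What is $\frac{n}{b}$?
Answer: $\frac{2774}{2025} \approx 1.3699$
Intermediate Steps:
$n = 27740$
$b = 20250$
$\frac{n}{b} = \frac{27740}{20250} = 27740 \cdot \frac{1}{20250} = \frac{2774}{2025}$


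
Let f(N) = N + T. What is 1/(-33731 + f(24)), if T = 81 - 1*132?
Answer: -1/33758 ≈ -2.9623e-5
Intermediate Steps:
T = -51 (T = 81 - 132 = -51)
f(N) = -51 + N (f(N) = N - 51 = -51 + N)
1/(-33731 + f(24)) = 1/(-33731 + (-51 + 24)) = 1/(-33731 - 27) = 1/(-33758) = -1/33758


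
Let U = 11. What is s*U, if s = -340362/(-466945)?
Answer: 3743982/466945 ≈ 8.0180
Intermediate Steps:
s = 340362/466945 (s = -340362*(-1/466945) = 340362/466945 ≈ 0.72891)
s*U = (340362/466945)*11 = 3743982/466945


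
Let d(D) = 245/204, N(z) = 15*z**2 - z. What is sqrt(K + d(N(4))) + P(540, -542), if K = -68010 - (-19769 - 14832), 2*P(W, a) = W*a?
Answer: -146340 + I*sqrt(347574741)/102 ≈ -1.4634e+5 + 182.78*I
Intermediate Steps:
P(W, a) = W*a/2 (P(W, a) = (W*a)/2 = W*a/2)
N(z) = -z + 15*z**2
K = -33409 (K = -68010 - 1*(-34601) = -68010 + 34601 = -33409)
d(D) = 245/204 (d(D) = 245*(1/204) = 245/204)
sqrt(K + d(N(4))) + P(540, -542) = sqrt(-33409 + 245/204) + (1/2)*540*(-542) = sqrt(-6815191/204) - 146340 = I*sqrt(347574741)/102 - 146340 = -146340 + I*sqrt(347574741)/102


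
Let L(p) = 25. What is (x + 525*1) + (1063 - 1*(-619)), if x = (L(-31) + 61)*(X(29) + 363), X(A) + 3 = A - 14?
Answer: 34457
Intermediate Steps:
X(A) = -17 + A (X(A) = -3 + (A - 14) = -3 + (-14 + A) = -17 + A)
x = 32250 (x = (25 + 61)*((-17 + 29) + 363) = 86*(12 + 363) = 86*375 = 32250)
(x + 525*1) + (1063 - 1*(-619)) = (32250 + 525*1) + (1063 - 1*(-619)) = (32250 + 525) + (1063 + 619) = 32775 + 1682 = 34457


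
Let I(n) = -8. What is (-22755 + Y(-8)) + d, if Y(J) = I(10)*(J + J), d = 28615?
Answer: 5988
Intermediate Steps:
Y(J) = -16*J (Y(J) = -8*(J + J) = -16*J)
(-22755 + Y(-8)) + d = (-22755 - 16*(-8)) + 28615 = (-22755 + 128) + 28615 = -22627 + 28615 = 5988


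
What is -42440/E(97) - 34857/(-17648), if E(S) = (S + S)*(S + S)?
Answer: 140724233/166050032 ≈ 0.84748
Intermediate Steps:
E(S) = 4*S² (E(S) = (2*S)*(2*S) = 4*S²)
-42440/E(97) - 34857/(-17648) = -42440/(4*97²) - 34857/(-17648) = -42440/(4*9409) - 34857*(-1/17648) = -42440/37636 + 34857/17648 = -42440*1/37636 + 34857/17648 = -10610/9409 + 34857/17648 = 140724233/166050032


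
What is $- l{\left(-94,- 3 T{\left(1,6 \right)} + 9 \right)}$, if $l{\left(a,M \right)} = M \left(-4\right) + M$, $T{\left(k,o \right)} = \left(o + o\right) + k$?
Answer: $-90$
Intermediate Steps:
$T{\left(k,o \right)} = k + 2 o$ ($T{\left(k,o \right)} = 2 o + k = k + 2 o$)
$l{\left(a,M \right)} = - 3 M$ ($l{\left(a,M \right)} = - 4 M + M = - 3 M$)
$- l{\left(-94,- 3 T{\left(1,6 \right)} + 9 \right)} = - \left(-3\right) \left(- 3 \left(1 + 2 \cdot 6\right) + 9\right) = - \left(-3\right) \left(- 3 \left(1 + 12\right) + 9\right) = - \left(-3\right) \left(\left(-3\right) 13 + 9\right) = - \left(-3\right) \left(-39 + 9\right) = - \left(-3\right) \left(-30\right) = \left(-1\right) 90 = -90$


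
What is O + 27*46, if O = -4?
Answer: 1238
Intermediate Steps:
O + 27*46 = -4 + 27*46 = -4 + 1242 = 1238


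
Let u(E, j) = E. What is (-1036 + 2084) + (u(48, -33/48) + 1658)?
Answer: 2754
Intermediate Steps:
(-1036 + 2084) + (u(48, -33/48) + 1658) = (-1036 + 2084) + (48 + 1658) = 1048 + 1706 = 2754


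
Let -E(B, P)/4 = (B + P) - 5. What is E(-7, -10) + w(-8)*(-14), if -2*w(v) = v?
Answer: 32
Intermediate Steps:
w(v) = -v/2
E(B, P) = 20 - 4*B - 4*P (E(B, P) = -4*((B + P) - 5) = -4*(-5 + B + P) = 20 - 4*B - 4*P)
E(-7, -10) + w(-8)*(-14) = (20 - 4*(-7) - 4*(-10)) - ½*(-8)*(-14) = (20 + 28 + 40) + 4*(-14) = 88 - 56 = 32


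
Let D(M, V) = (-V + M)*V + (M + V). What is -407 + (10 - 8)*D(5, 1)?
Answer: -387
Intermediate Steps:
D(M, V) = M + V + V*(M - V) (D(M, V) = (M - V)*V + (M + V) = V*(M - V) + (M + V) = M + V + V*(M - V))
-407 + (10 - 8)*D(5, 1) = -407 + (10 - 8)*(5 + 1 - 1*1**2 + 5*1) = -407 + 2*(5 + 1 - 1*1 + 5) = -407 + 2*(5 + 1 - 1 + 5) = -407 + 2*10 = -407 + 20 = -387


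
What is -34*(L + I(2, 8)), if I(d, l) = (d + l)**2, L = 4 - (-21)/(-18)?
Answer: -10489/3 ≈ -3496.3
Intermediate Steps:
L = 17/6 (L = 4 - (-21)*(-1)/18 = 4 - 1*7/6 = 4 - 7/6 = 17/6 ≈ 2.8333)
-34*(L + I(2, 8)) = -34*(17/6 + (2 + 8)**2) = -34*(17/6 + 10**2) = -34*(17/6 + 100) = -34*617/6 = -10489/3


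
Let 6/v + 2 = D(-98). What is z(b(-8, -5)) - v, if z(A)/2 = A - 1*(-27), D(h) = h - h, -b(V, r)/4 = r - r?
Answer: 57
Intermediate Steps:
b(V, r) = 0 (b(V, r) = -4*(r - r) = -4*0 = 0)
D(h) = 0
z(A) = 54 + 2*A (z(A) = 2*(A - 1*(-27)) = 2*(A + 27) = 2*(27 + A) = 54 + 2*A)
v = -3 (v = 6/(-2 + 0) = 6/(-2) = 6*(-½) = -3)
z(b(-8, -5)) - v = (54 + 2*0) - 1*(-3) = (54 + 0) + 3 = 54 + 3 = 57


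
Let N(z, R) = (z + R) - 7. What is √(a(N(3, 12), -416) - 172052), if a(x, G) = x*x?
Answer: 2*I*√42997 ≈ 414.71*I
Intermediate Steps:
N(z, R) = -7 + R + z (N(z, R) = (R + z) - 7 = -7 + R + z)
a(x, G) = x²
√(a(N(3, 12), -416) - 172052) = √((-7 + 12 + 3)² - 172052) = √(8² - 172052) = √(64 - 172052) = √(-171988) = 2*I*√42997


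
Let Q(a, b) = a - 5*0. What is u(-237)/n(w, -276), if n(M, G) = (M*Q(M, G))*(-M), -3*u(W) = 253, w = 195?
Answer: 253/22244625 ≈ 1.1374e-5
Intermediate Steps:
u(W) = -253/3 (u(W) = -⅓*253 = -253/3)
Q(a, b) = a (Q(a, b) = a + 0 = a)
n(M, G) = -M³ (n(M, G) = (M*M)*(-M) = M²*(-M) = -M³)
u(-237)/n(w, -276) = -253/(3*((-1*195³))) = -253/(3*((-1*7414875))) = -253/3/(-7414875) = -253/3*(-1/7414875) = 253/22244625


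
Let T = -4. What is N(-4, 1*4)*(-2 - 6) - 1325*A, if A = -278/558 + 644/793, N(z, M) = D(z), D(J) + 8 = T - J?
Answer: -77860117/221247 ≈ -351.92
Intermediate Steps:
D(J) = -12 - J (D(J) = -8 + (-4 - J) = -12 - J)
N(z, M) = -12 - z
A = 69449/221247 (A = -278*1/558 + 644*(1/793) = -139/279 + 644/793 = 69449/221247 ≈ 0.31390)
N(-4, 1*4)*(-2 - 6) - 1325*A = (-12 - 1*(-4))*(-2 - 6) - 1325*69449/221247 = (-12 + 4)*(-8) - 92019925/221247 = -8*(-8) - 92019925/221247 = 64 - 92019925/221247 = -77860117/221247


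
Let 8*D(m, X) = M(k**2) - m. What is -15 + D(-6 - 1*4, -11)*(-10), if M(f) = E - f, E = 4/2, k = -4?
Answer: -10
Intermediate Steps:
E = 2 (E = 4*(1/2) = 2)
M(f) = 2 - f
D(m, X) = -7/4 - m/8 (D(m, X) = ((2 - 1*(-4)**2) - m)/8 = ((2 - 1*16) - m)/8 = ((2 - 16) - m)/8 = (-14 - m)/8 = -7/4 - m/8)
-15 + D(-6 - 1*4, -11)*(-10) = -15 + (-7/4 - (-6 - 1*4)/8)*(-10) = -15 + (-7/4 - (-6 - 4)/8)*(-10) = -15 + (-7/4 - 1/8*(-10))*(-10) = -15 + (-7/4 + 5/4)*(-10) = -15 - 1/2*(-10) = -15 + 5 = -10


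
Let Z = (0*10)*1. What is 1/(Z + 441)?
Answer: 1/441 ≈ 0.0022676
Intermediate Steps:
Z = 0 (Z = 0*1 = 0)
1/(Z + 441) = 1/(0 + 441) = 1/441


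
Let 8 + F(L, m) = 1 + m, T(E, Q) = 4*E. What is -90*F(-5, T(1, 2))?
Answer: 270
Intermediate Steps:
F(L, m) = -7 + m (F(L, m) = -8 + (1 + m) = -7 + m)
-90*F(-5, T(1, 2)) = -90*(-7 + 4*1) = -90*(-7 + 4) = -90*(-3) = 270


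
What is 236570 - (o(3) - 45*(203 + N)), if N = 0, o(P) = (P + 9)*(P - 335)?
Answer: 249689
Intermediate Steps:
o(P) = (-335 + P)*(9 + P) (o(P) = (9 + P)*(-335 + P) = (-335 + P)*(9 + P))
236570 - (o(3) - 45*(203 + N)) = 236570 - ((-3015 + 3² - 326*3) - 45*(203 + 0)) = 236570 - ((-3015 + 9 - 978) - 45*203) = 236570 - (-3984 - 1*9135) = 236570 - (-3984 - 9135) = 236570 - 1*(-13119) = 236570 + 13119 = 249689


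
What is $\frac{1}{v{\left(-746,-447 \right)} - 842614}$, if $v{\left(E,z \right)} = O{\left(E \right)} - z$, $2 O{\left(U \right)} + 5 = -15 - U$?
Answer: $- \frac{1}{841804} \approx -1.1879 \cdot 10^{-6}$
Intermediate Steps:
$O{\left(U \right)} = -10 - \frac{U}{2}$ ($O{\left(U \right)} = - \frac{5}{2} + \frac{-15 - U}{2} = - \frac{5}{2} - \left(\frac{15}{2} + \frac{U}{2}\right) = -10 - \frac{U}{2}$)
$v{\left(E,z \right)} = -10 - z - \frac{E}{2}$ ($v{\left(E,z \right)} = \left(-10 - \frac{E}{2}\right) - z = -10 - z - \frac{E}{2}$)
$\frac{1}{v{\left(-746,-447 \right)} - 842614} = \frac{1}{\left(-10 - -447 - -373\right) - 842614} = \frac{1}{\left(-10 + 447 + 373\right) - 842614} = \frac{1}{810 - 842614} = \frac{1}{-841804} = - \frac{1}{841804}$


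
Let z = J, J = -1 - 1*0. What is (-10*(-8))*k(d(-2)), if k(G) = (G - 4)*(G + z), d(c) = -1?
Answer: 800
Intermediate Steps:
J = -1 (J = -1 + 0 = -1)
z = -1
k(G) = (-1 + G)*(-4 + G) (k(G) = (G - 4)*(G - 1) = (-4 + G)*(-1 + G) = (-1 + G)*(-4 + G))
(-10*(-8))*k(d(-2)) = (-10*(-8))*(4 + (-1)² - 5*(-1)) = 80*(4 + 1 + 5) = 80*10 = 800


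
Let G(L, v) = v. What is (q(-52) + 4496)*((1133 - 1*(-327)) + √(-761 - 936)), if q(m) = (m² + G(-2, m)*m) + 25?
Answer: 14496340 + 9929*I*√1697 ≈ 1.4496e+7 + 4.0902e+5*I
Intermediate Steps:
q(m) = 25 + 2*m² (q(m) = (m² + m*m) + 25 = (m² + m²) + 25 = 2*m² + 25 = 25 + 2*m²)
(q(-52) + 4496)*((1133 - 1*(-327)) + √(-761 - 936)) = ((25 + 2*(-52)²) + 4496)*((1133 - 1*(-327)) + √(-761 - 936)) = ((25 + 2*2704) + 4496)*((1133 + 327) + √(-1697)) = ((25 + 5408) + 4496)*(1460 + I*√1697) = (5433 + 4496)*(1460 + I*√1697) = 9929*(1460 + I*√1697) = 14496340 + 9929*I*√1697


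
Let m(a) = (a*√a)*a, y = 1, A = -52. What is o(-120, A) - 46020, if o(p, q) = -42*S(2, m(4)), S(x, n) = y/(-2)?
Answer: -45999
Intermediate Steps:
m(a) = a^(5/2) (m(a) = a^(3/2)*a = a^(5/2))
S(x, n) = -½ (S(x, n) = 1/(-2) = 1*(-½) = -½)
o(p, q) = 21 (o(p, q) = -42*(-½) = 21)
o(-120, A) - 46020 = 21 - 46020 = -45999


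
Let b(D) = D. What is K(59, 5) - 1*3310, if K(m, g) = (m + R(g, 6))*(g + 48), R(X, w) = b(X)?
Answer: 82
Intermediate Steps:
R(X, w) = X
K(m, g) = (48 + g)*(g + m) (K(m, g) = (m + g)*(g + 48) = (g + m)*(48 + g) = (48 + g)*(g + m))
K(59, 5) - 1*3310 = (5² + 48*5 + 48*59 + 5*59) - 1*3310 = (25 + 240 + 2832 + 295) - 3310 = 3392 - 3310 = 82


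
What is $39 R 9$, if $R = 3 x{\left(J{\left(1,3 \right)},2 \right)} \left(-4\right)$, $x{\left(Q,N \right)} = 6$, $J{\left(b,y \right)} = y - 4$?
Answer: $-25272$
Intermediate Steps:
$J{\left(b,y \right)} = -4 + y$
$R = -72$ ($R = 3 \cdot 6 \left(-4\right) = 18 \left(-4\right) = -72$)
$39 R 9 = 39 \left(-72\right) 9 = \left(-2808\right) 9 = -25272$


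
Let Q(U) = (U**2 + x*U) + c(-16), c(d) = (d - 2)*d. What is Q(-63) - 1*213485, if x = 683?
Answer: -252257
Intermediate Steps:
c(d) = d*(-2 + d) (c(d) = (-2 + d)*d = d*(-2 + d))
Q(U) = 288 + U**2 + 683*U (Q(U) = (U**2 + 683*U) - 16*(-2 - 16) = (U**2 + 683*U) - 16*(-18) = (U**2 + 683*U) + 288 = 288 + U**2 + 683*U)
Q(-63) - 1*213485 = (288 + (-63)**2 + 683*(-63)) - 1*213485 = (288 + 3969 - 43029) - 213485 = -38772 - 213485 = -252257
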